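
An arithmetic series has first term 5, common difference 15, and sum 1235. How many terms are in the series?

Using S = n/2 × [2a + (n-1)d]
1235 = n/2 × [2(5) + (n-1)(15)]
1235 = n/2 × [10 + 15n - 15]
2470 = n × [-5 + 15n]
15n² + (-5)n - 2470 = 0
Discriminant: Δ = (-5)² - 4(15)(-2470) = 25 + 148200 = 148225
√Δ = 385
n = [-(-5) + √Δ] / (2·15) = (5 + 385) / 30 = 390 / 30 = 13
(The negative root is discarded since n must be a positive integer.)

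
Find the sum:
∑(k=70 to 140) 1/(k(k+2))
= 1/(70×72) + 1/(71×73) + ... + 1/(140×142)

Partial fractions: 1/(k(k+2)) = (1/2)[1/k - 1/(k+2)]
Telescoping leaves the first two and last two terms:
= (1/2)[1/70 + 1/71 - 1/141 - 1/142]
= 2494/350385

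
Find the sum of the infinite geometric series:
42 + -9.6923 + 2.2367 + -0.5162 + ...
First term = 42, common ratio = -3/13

For |r| < 1, S = a / (1 - r)
S = 42 / (1 - (-3/13))
S = 42 / (16/13)
S = 273/8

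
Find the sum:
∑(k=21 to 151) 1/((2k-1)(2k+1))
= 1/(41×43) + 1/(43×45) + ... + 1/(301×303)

Partial fractions: 1/((2k-1)(2k+1)) = (1/2)[1/(2k-1) - 1/(2k+1)]
The series telescopes:
= (1/2)[1/41 - 1/303]
= 131/12423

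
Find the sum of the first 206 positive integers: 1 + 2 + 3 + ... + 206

Formula: ∑k = n(n+1)/2
= 206×207/2
= 42642/2
= 21321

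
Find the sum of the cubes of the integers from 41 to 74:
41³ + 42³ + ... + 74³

Use ∑_{k=1}^{n} k³ = [n(n+1)/2]², then subtract the first 40 terms.
∑_{k=1}^{74} k³ = [74×75/2]² = 2775² = 7700625
∑_{k=1}^{40} k³ = [40×41/2]² = 820² = 672400
∑_{k=41}^{74} k³ = 7700625 - 672400 = 7028225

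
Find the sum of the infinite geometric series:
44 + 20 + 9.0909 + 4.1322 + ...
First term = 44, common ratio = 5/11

For |r| < 1, S = a / (1 - r)
S = 44 / (1 - (5/11))
S = 44 / (6/11)
S = 242/3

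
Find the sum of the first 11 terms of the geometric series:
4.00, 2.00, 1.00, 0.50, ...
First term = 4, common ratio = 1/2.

Sₙ = a(1 - rⁿ) / (1 - r)
S_11 = 4(1 - (1/2)^11) / (1 - (1/2))
S_11 = 4(1 - (1/2048)) / (1/2)
S_11 = 2047/256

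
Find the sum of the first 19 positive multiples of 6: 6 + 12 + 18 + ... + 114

Factor out 6: = 6(1 + 2 + ... + 19) = 6 × n(n+1)/2
= 6 × 19×20/2
= 6 × 190
= 1140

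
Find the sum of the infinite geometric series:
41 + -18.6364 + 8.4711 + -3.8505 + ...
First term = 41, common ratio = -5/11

For |r| < 1, S = a / (1 - r)
S = 41 / (1 - (-5/11))
S = 41 / (16/11)
S = 451/16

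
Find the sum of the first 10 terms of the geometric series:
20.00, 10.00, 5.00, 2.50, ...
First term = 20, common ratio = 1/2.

Sₙ = a(1 - rⁿ) / (1 - r)
S_10 = 20(1 - (1/2)^10) / (1 - (1/2))
S_10 = 20(1 - (1/1024)) / (1/2)
S_10 = 5115/128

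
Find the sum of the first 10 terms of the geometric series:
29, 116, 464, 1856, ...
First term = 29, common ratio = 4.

Sₙ = a(1 - rⁿ) / (1 - r)
S_10 = 29(1 - 4^10) / (1 - 4)
S_10 = 29(1 - 1048576) / (-3)
S_10 = 10136225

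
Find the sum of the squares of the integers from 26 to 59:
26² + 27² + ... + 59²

Use ∑_{k=1}^{n} k² = n(n+1)(2n+1)/6, then subtract the first 25 terms.
∑_{k=1}^{59} k² = 59×60×119/6 = 70210
∑_{k=1}^{25} k² = 25×26×51/6 = 5525
∑_{k=26}^{59} k² = 70210 - 5525 = 64685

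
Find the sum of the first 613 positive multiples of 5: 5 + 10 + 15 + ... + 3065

Factor out 5: = 5(1 + 2 + ... + 613) = 5 × n(n+1)/2
= 5 × 613×614/2
= 5 × 188191
= 940955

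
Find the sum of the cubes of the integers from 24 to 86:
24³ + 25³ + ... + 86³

Use ∑_{k=1}^{n} k³ = [n(n+1)/2]², then subtract the first 23 terms.
∑_{k=1}^{86} k³ = [86×87/2]² = 3741² = 13995081
∑_{k=1}^{23} k³ = [23×24/2]² = 276² = 76176
∑_{k=24}^{86} k³ = 13995081 - 76176 = 13918905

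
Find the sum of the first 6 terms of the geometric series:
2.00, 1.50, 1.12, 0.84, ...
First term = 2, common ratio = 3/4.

Sₙ = a(1 - rⁿ) / (1 - r)
S_6 = 2(1 - (3/4)^6) / (1 - (3/4))
S_6 = 2(1 - (729/4096)) / (1/4)
S_6 = 3367/512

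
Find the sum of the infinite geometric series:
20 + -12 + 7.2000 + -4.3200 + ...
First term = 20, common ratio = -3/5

For |r| < 1, S = a / (1 - r)
S = 20 / (1 - (-3/5))
S = 20 / (8/5)
S = 25/2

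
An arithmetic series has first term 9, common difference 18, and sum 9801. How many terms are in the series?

Using S = n/2 × [2a + (n-1)d]
9801 = n/2 × [2(9) + (n-1)(18)]
9801 = n/2 × [18 + 18n - 18]
19602 = n × [0 + 18n]
18n² + (0)n - 19602 = 0
Discriminant: Δ = (0)² - 4(18)(-19602) = 0 + 1411344 = 1411344
√Δ = 1188
n = [-(0) + √Δ] / (2·18) = (0 + 1188) / 36 = 1188 / 36 = 33
(The negative root is discarded since n must be a positive integer.)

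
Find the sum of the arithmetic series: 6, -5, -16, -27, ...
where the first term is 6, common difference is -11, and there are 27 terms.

Sₙ = n/2 × (first + last)
Last term = a + (n-1)d = 6 + (27-1)×(-11) = -280
S_27 = 27/2 × (6 + (-280))
S_27 = 27/2 × (-274) = -3699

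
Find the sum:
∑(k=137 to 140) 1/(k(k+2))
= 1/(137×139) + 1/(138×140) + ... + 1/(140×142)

Partial fractions: 1/(k(k+2)) = (1/2)[1/k - 1/(k+2)]
Telescoping leaves the first two and last two terms:
= (1/2)[1/137 + 1/138 - 1/141 - 1/142]
= 12971/63089322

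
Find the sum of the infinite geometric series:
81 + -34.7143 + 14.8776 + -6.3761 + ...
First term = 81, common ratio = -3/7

For |r| < 1, S = a / (1 - r)
S = 81 / (1 - (-3/7))
S = 81 / (10/7)
S = 567/10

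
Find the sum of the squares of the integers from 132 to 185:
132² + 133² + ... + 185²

Use ∑_{k=1}^{n} k² = n(n+1)(2n+1)/6, then subtract the first 131 terms.
∑_{k=1}^{185} k² = 185×186×371/6 = 2127685
∑_{k=1}^{131} k² = 131×132×263/6 = 757966
∑_{k=132}^{185} k² = 2127685 - 757966 = 1369719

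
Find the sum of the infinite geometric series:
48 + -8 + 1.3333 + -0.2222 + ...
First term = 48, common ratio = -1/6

For |r| < 1, S = a / (1 - r)
S = 48 / (1 - (-1/6))
S = 48 / (7/6)
S = 288/7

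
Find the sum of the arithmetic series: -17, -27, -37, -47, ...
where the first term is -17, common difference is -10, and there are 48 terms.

Sₙ = n/2 × (first + last)
Last term = a + (n-1)d = -17 + (48-1)×(-10) = -487
S_48 = 48/2 × (-17 + (-487))
S_48 = 48/2 × (-504) = -12096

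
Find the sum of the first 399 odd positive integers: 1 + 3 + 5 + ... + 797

Sum of first n odd numbers = n²
= 399²
= 159201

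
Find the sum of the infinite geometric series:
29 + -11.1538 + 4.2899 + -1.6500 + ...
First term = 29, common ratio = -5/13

For |r| < 1, S = a / (1 - r)
S = 29 / (1 - (-5/13))
S = 29 / (18/13)
S = 377/18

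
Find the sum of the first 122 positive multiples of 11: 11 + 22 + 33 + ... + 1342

Factor out 11: = 11(1 + 2 + ... + 122) = 11 × n(n+1)/2
= 11 × 122×123/2
= 11 × 7503
= 82533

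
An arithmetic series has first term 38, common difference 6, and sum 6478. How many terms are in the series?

Using S = n/2 × [2a + (n-1)d]
6478 = n/2 × [2(38) + (n-1)(6)]
6478 = n/2 × [76 + 6n - 6]
12956 = n × [70 + 6n]
6n² + (70)n - 12956 = 0
Discriminant: Δ = (70)² - 4(6)(-12956) = 4900 + 310944 = 315844
√Δ = 562
n = [-(70) + √Δ] / (2·6) = (-70 + 562) / 12 = 492 / 12 = 41
(The negative root is discarded since n must be a positive integer.)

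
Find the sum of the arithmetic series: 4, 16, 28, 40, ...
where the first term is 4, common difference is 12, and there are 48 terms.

Sₙ = n/2 × (first + last)
Last term = a + (n-1)d = 4 + (48-1)×12 = 568
S_48 = 48/2 × (4 + 568)
S_48 = 48/2 × 572 = 13728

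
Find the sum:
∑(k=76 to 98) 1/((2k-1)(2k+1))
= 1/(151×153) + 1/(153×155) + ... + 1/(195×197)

Partial fractions: 1/((2k-1)(2k+1)) = (1/2)[1/(2k-1) - 1/(2k+1)]
The series telescopes:
= (1/2)[1/151 - 1/197]
= 23/29747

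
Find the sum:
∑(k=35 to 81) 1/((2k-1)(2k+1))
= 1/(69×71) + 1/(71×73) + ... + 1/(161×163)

Partial fractions: 1/((2k-1)(2k+1)) = (1/2)[1/(2k-1) - 1/(2k+1)]
The series telescopes:
= (1/2)[1/69 - 1/163]
= 47/11247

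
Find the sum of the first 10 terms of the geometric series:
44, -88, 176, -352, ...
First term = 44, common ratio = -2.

Sₙ = a(1 - rⁿ) / (1 - r)
S_10 = 44(1 - (-2)^10) / (1 - (-2))
S_10 = 44(1 - 1024) / (3)
S_10 = -15004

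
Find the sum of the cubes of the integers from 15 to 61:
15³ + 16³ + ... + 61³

Use ∑_{k=1}^{n} k³ = [n(n+1)/2]², then subtract the first 14 terms.
∑_{k=1}^{61} k³ = [61×62/2]² = 1891² = 3575881
∑_{k=1}^{14} k³ = [14×15/2]² = 105² = 11025
∑_{k=15}^{61} k³ = 3575881 - 11025 = 3564856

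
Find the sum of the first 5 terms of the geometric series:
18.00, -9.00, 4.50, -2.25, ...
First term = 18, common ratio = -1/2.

Sₙ = a(1 - rⁿ) / (1 - r)
S_5 = 18(1 - (-1/2)^5) / (1 - (-1/2))
S_5 = 18(1 - (-1/32)) / (3/2)
S_5 = 99/8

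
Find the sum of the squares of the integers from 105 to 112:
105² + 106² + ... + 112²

Use ∑_{k=1}^{n} k² = n(n+1)(2n+1)/6, then subtract the first 104 terms.
∑_{k=1}^{112} k² = 112×113×225/6 = 474600
∑_{k=1}^{104} k² = 104×105×209/6 = 380380
∑_{k=105}^{112} k² = 474600 - 380380 = 94220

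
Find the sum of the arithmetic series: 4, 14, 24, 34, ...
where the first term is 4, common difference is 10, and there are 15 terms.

Sₙ = n/2 × (first + last)
Last term = a + (n-1)d = 4 + (15-1)×10 = 144
S_15 = 15/2 × (4 + 144)
S_15 = 15/2 × 148 = 1110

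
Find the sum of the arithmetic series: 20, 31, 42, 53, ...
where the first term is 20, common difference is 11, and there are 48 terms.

Sₙ = n/2 × (first + last)
Last term = a + (n-1)d = 20 + (48-1)×11 = 537
S_48 = 48/2 × (20 + 537)
S_48 = 48/2 × 557 = 13368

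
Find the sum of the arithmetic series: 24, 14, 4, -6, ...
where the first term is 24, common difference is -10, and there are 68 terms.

Sₙ = n/2 × (first + last)
Last term = a + (n-1)d = 24 + (68-1)×(-10) = -646
S_68 = 68/2 × (24 + (-646))
S_68 = 68/2 × (-622) = -21148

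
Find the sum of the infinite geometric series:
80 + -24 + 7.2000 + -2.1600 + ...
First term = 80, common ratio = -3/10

For |r| < 1, S = a / (1 - r)
S = 80 / (1 - (-3/10))
S = 80 / (13/10)
S = 800/13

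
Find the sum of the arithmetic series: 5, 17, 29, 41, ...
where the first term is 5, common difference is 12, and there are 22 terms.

Sₙ = n/2 × (first + last)
Last term = a + (n-1)d = 5 + (22-1)×12 = 257
S_22 = 22/2 × (5 + 257)
S_22 = 22/2 × 262 = 2882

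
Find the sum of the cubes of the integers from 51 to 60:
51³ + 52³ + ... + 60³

Use ∑_{k=1}^{n} k³ = [n(n+1)/2]², then subtract the first 50 terms.
∑_{k=1}^{60} k³ = [60×61/2]² = 1830² = 3348900
∑_{k=1}^{50} k³ = [50×51/2]² = 1275² = 1625625
∑_{k=51}^{60} k³ = 3348900 - 1625625 = 1723275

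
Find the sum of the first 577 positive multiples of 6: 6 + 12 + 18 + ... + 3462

Factor out 6: = 6(1 + 2 + ... + 577) = 6 × n(n+1)/2
= 6 × 577×578/2
= 6 × 166753
= 1000518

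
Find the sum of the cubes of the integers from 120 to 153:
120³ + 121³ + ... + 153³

Use ∑_{k=1}^{n} k³ = [n(n+1)/2]², then subtract the first 119 terms.
∑_{k=1}^{153} k³ = [153×154/2]² = 11781² = 138791961
∑_{k=1}^{119} k³ = [119×120/2]² = 7140² = 50979600
∑_{k=120}^{153} k³ = 138791961 - 50979600 = 87812361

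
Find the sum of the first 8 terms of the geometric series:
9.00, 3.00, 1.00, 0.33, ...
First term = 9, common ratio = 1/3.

Sₙ = a(1 - rⁿ) / (1 - r)
S_8 = 9(1 - (1/3)^8) / (1 - (1/3))
S_8 = 9(1 - (1/6561)) / (2/3)
S_8 = 3280/243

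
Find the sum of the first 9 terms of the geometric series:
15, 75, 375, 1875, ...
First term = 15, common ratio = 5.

Sₙ = a(1 - rⁿ) / (1 - r)
S_9 = 15(1 - 5^9) / (1 - 5)
S_9 = 15(1 - 1953125) / (-4)
S_9 = 7324215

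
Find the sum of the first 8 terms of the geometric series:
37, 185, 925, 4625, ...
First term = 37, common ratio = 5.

Sₙ = a(1 - rⁿ) / (1 - r)
S_8 = 37(1 - 5^8) / (1 - 5)
S_8 = 37(1 - 390625) / (-4)
S_8 = 3613272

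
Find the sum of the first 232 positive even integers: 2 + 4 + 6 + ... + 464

Sum of first n even numbers = n(n+1)
= 232×233
= 54056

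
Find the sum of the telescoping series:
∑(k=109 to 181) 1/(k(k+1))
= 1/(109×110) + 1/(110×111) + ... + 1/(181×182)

Partial fractions: 1/(k(k+1)) = 1/k - 1/(k+1)
The series telescopes:
= (1/109 - 1/110) + (1/110 - 1/111) + ... + (1/181 - 1/182)
= 1/109 - 1/182
= 73/19838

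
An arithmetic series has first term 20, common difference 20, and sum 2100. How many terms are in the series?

Using S = n/2 × [2a + (n-1)d]
2100 = n/2 × [2(20) + (n-1)(20)]
2100 = n/2 × [40 + 20n - 20]
4200 = n × [20 + 20n]
20n² + (20)n - 4200 = 0
Discriminant: Δ = (20)² - 4(20)(-4200) = 400 + 336000 = 336400
√Δ = 580
n = [-(20) + √Δ] / (2·20) = (-20 + 580) / 40 = 560 / 40 = 14
(The negative root is discarded since n must be a positive integer.)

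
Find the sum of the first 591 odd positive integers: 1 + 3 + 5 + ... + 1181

Sum of first n odd numbers = n²
= 591²
= 349281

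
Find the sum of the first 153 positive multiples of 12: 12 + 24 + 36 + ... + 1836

Factor out 12: = 12(1 + 2 + ... + 153) = 12 × n(n+1)/2
= 12 × 153×154/2
= 12 × 11781
= 141372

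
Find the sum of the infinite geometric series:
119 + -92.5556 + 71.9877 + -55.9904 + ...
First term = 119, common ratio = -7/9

For |r| < 1, S = a / (1 - r)
S = 119 / (1 - (-7/9))
S = 119 / (16/9)
S = 1071/16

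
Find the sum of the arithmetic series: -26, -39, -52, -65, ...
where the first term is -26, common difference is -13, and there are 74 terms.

Sₙ = n/2 × (first + last)
Last term = a + (n-1)d = -26 + (74-1)×(-13) = -975
S_74 = 74/2 × (-26 + (-975))
S_74 = 74/2 × (-1001) = -37037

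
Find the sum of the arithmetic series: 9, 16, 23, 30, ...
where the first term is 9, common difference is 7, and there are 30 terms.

Sₙ = n/2 × (first + last)
Last term = a + (n-1)d = 9 + (30-1)×7 = 212
S_30 = 30/2 × (9 + 212)
S_30 = 30/2 × 221 = 3315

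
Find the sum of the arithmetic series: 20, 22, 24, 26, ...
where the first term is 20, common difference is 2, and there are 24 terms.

Sₙ = n/2 × (first + last)
Last term = a + (n-1)d = 20 + (24-1)×2 = 66
S_24 = 24/2 × (20 + 66)
S_24 = 24/2 × 86 = 1032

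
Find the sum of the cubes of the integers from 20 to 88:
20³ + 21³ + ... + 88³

Use ∑_{k=1}^{n} k³ = [n(n+1)/2]², then subtract the first 19 terms.
∑_{k=1}^{88} k³ = [88×89/2]² = 3916² = 15335056
∑_{k=1}^{19} k³ = [19×20/2]² = 190² = 36100
∑_{k=20}^{88} k³ = 15335056 - 36100 = 15298956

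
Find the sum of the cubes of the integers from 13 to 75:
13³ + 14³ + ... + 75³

Use ∑_{k=1}^{n} k³ = [n(n+1)/2]², then subtract the first 12 terms.
∑_{k=1}^{75} k³ = [75×76/2]² = 2850² = 8122500
∑_{k=1}^{12} k³ = [12×13/2]² = 78² = 6084
∑_{k=13}^{75} k³ = 8122500 - 6084 = 8116416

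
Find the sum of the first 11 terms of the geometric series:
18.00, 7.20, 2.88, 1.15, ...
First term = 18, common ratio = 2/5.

Sₙ = a(1 - rⁿ) / (1 - r)
S_11 = 18(1 - (2/5)^11) / (1 - (2/5))
S_11 = 18(1 - (2048/48828125)) / (3/5)
S_11 = 292956462/9765625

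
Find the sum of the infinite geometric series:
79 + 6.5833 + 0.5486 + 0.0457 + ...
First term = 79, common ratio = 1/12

For |r| < 1, S = a / (1 - r)
S = 79 / (1 - (1/12))
S = 79 / (11/12)
S = 948/11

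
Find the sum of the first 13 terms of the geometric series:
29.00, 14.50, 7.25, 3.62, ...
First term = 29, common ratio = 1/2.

Sₙ = a(1 - rⁿ) / (1 - r)
S_13 = 29(1 - (1/2)^13) / (1 - (1/2))
S_13 = 29(1 - (1/8192)) / (1/2)
S_13 = 237539/4096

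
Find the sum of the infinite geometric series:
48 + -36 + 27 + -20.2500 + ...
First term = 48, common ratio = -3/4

For |r| < 1, S = a / (1 - r)
S = 48 / (1 - (-3/4))
S = 48 / (7/4)
S = 192/7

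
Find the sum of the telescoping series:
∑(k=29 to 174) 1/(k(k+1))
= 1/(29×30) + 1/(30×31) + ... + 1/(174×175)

Partial fractions: 1/(k(k+1)) = 1/k - 1/(k+1)
The series telescopes:
= (1/29 - 1/30) + (1/30 - 1/31) + ... + (1/174 - 1/175)
= 1/29 - 1/175
= 146/5075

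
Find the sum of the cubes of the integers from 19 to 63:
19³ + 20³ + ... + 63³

Use ∑_{k=1}^{n} k³ = [n(n+1)/2]², then subtract the first 18 terms.
∑_{k=1}^{63} k³ = [63×64/2]² = 2016² = 4064256
∑_{k=1}^{18} k³ = [18×19/2]² = 171² = 29241
∑_{k=19}^{63} k³ = 4064256 - 29241 = 4035015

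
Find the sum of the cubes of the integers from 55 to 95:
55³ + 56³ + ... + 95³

Use ∑_{k=1}^{n} k³ = [n(n+1)/2]², then subtract the first 54 terms.
∑_{k=1}^{95} k³ = [95×96/2]² = 4560² = 20793600
∑_{k=1}^{54} k³ = [54×55/2]² = 1485² = 2205225
∑_{k=55}^{95} k³ = 20793600 - 2205225 = 18588375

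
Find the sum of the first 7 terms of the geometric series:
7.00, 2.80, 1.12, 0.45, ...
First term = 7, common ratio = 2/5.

Sₙ = a(1 - rⁿ) / (1 - r)
S_7 = 7(1 - (2/5)^7) / (1 - (2/5))
S_7 = 7(1 - (128/78125)) / (3/5)
S_7 = 181993/15625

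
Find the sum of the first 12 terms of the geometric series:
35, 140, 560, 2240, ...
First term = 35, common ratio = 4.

Sₙ = a(1 - rⁿ) / (1 - r)
S_12 = 35(1 - 4^12) / (1 - 4)
S_12 = 35(1 - 16777216) / (-3)
S_12 = 195734175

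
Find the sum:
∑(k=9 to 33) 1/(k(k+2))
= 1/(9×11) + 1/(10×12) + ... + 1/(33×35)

Partial fractions: 1/(k(k+2)) = (1/2)[1/k - 1/(k+2)]
Telescoping leaves the first two and last two terms:
= (1/2)[1/9 + 1/10 - 1/34 - 1/35]
= 82/1071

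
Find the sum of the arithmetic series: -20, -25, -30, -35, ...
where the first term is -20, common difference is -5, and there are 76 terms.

Sₙ = n/2 × (first + last)
Last term = a + (n-1)d = -20 + (76-1)×(-5) = -395
S_76 = 76/2 × (-20 + (-395))
S_76 = 76/2 × (-415) = -15770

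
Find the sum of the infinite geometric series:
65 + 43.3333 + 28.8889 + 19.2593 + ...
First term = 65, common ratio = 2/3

For |r| < 1, S = a / (1 - r)
S = 65 / (1 - (2/3))
S = 65 / (1/3)
S = 195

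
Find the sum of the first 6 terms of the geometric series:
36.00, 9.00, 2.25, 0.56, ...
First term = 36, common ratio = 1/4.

Sₙ = a(1 - rⁿ) / (1 - r)
S_6 = 36(1 - (1/4)^6) / (1 - (1/4))
S_6 = 36(1 - (1/4096)) / (3/4)
S_6 = 12285/256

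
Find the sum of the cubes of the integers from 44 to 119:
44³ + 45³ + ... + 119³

Use ∑_{k=1}^{n} k³ = [n(n+1)/2]², then subtract the first 43 terms.
∑_{k=1}^{119} k³ = [119×120/2]² = 7140² = 50979600
∑_{k=1}^{43} k³ = [43×44/2]² = 946² = 894916
∑_{k=44}^{119} k³ = 50979600 - 894916 = 50084684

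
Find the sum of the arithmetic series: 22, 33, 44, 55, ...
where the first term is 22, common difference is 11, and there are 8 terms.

Sₙ = n/2 × (first + last)
Last term = a + (n-1)d = 22 + (8-1)×11 = 99
S_8 = 8/2 × (22 + 99)
S_8 = 8/2 × 121 = 484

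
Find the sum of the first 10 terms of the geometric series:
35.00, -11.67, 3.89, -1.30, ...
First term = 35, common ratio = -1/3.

Sₙ = a(1 - rⁿ) / (1 - r)
S_10 = 35(1 - (-1/3)^10) / (1 - (-1/3))
S_10 = 35(1 - (1/59049)) / (4/3)
S_10 = 516670/19683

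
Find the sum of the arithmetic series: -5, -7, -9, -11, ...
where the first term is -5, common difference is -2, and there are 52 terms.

Sₙ = n/2 × (first + last)
Last term = a + (n-1)d = -5 + (52-1)×(-2) = -107
S_52 = 52/2 × (-5 + (-107))
S_52 = 52/2 × (-112) = -2912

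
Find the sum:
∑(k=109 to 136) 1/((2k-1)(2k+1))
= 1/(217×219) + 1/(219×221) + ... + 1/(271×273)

Partial fractions: 1/((2k-1)(2k+1)) = (1/2)[1/(2k-1) - 1/(2k+1)]
The series telescopes:
= (1/2)[1/217 - 1/273]
= 4/8463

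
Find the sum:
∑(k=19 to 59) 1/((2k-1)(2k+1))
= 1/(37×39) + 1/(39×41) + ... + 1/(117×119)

Partial fractions: 1/((2k-1)(2k+1)) = (1/2)[1/(2k-1) - 1/(2k+1)]
The series telescopes:
= (1/2)[1/37 - 1/119]
= 41/4403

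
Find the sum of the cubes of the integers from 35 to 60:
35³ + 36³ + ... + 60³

Use ∑_{k=1}^{n} k³ = [n(n+1)/2]², then subtract the first 34 terms.
∑_{k=1}^{60} k³ = [60×61/2]² = 1830² = 3348900
∑_{k=1}^{34} k³ = [34×35/2]² = 595² = 354025
∑_{k=35}^{60} k³ = 3348900 - 354025 = 2994875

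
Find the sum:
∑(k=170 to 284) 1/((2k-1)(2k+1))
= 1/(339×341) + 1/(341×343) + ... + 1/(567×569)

Partial fractions: 1/((2k-1)(2k+1)) = (1/2)[1/(2k-1) - 1/(2k+1)]
The series telescopes:
= (1/2)[1/339 - 1/569]
= 115/192891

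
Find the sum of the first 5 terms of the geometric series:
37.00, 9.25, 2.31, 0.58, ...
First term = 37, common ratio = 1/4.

Sₙ = a(1 - rⁿ) / (1 - r)
S_5 = 37(1 - (1/4)^5) / (1 - (1/4))
S_5 = 37(1 - (1/1024)) / (3/4)
S_5 = 12617/256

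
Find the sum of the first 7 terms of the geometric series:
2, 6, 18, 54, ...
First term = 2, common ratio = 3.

Sₙ = a(1 - rⁿ) / (1 - r)
S_7 = 2(1 - 3^7) / (1 - 3)
S_7 = 2(1 - 2187) / (-2)
S_7 = 2186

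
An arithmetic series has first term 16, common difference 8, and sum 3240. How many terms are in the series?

Using S = n/2 × [2a + (n-1)d]
3240 = n/2 × [2(16) + (n-1)(8)]
3240 = n/2 × [32 + 8n - 8]
6480 = n × [24 + 8n]
8n² + (24)n - 6480 = 0
Discriminant: Δ = (24)² - 4(8)(-6480) = 576 + 207360 = 207936
√Δ = 456
n = [-(24) + √Δ] / (2·8) = (-24 + 456) / 16 = 432 / 16 = 27
(The negative root is discarded since n must be a positive integer.)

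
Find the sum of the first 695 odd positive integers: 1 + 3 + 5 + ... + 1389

Sum of first n odd numbers = n²
= 695²
= 483025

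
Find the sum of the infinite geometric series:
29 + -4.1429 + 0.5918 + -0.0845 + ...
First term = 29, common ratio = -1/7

For |r| < 1, S = a / (1 - r)
S = 29 / (1 - (-1/7))
S = 29 / (8/7)
S = 203/8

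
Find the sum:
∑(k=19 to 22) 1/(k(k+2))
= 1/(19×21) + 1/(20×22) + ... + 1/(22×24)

Partial fractions: 1/(k(k+2)) = (1/2)[1/k - 1/(k+2)]
Telescoping leaves the first two and last two terms:
= (1/2)[1/19 + 1/20 - 1/23 - 1/24]
= 917/104880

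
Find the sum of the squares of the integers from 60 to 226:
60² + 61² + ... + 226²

Use ∑_{k=1}^{n} k² = n(n+1)(2n+1)/6, then subtract the first 59 terms.
∑_{k=1}^{226} k² = 226×227×453/6 = 3873301
∑_{k=1}^{59} k² = 59×60×119/6 = 70210
∑_{k=60}^{226} k² = 3873301 - 70210 = 3803091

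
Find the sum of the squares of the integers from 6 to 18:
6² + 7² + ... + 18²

Use ∑_{k=1}^{n} k² = n(n+1)(2n+1)/6, then subtract the first 5 terms.
∑_{k=1}^{18} k² = 18×19×37/6 = 2109
∑_{k=1}^{5} k² = 5×6×11/6 = 55
∑_{k=6}^{18} k² = 2109 - 55 = 2054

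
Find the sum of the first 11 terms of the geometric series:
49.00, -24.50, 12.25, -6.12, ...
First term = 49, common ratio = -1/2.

Sₙ = a(1 - rⁿ) / (1 - r)
S_11 = 49(1 - (-1/2)^11) / (1 - (-1/2))
S_11 = 49(1 - (-1/2048)) / (3/2)
S_11 = 33467/1024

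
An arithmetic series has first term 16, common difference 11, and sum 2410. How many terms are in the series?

Using S = n/2 × [2a + (n-1)d]
2410 = n/2 × [2(16) + (n-1)(11)]
2410 = n/2 × [32 + 11n - 11]
4820 = n × [21 + 11n]
11n² + (21)n - 4820 = 0
Discriminant: Δ = (21)² - 4(11)(-4820) = 441 + 212080 = 212521
√Δ = 461
n = [-(21) + √Δ] / (2·11) = (-21 + 461) / 22 = 440 / 22 = 20
(The negative root is discarded since n must be a positive integer.)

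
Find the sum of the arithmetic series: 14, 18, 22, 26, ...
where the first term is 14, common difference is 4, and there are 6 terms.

Sₙ = n/2 × (first + last)
Last term = a + (n-1)d = 14 + (6-1)×4 = 34
S_6 = 6/2 × (14 + 34)
S_6 = 6/2 × 48 = 144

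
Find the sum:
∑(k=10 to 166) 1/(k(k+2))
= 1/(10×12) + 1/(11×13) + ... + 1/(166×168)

Partial fractions: 1/(k(k+2)) = (1/2)[1/k - 1/(k+2)]
Telescoping leaves the first two and last two terms:
= (1/2)[1/10 + 1/11 - 1/167 - 1/168]
= 276163/3086160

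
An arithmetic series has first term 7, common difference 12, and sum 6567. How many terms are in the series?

Using S = n/2 × [2a + (n-1)d]
6567 = n/2 × [2(7) + (n-1)(12)]
6567 = n/2 × [14 + 12n - 12]
13134 = n × [2 + 12n]
12n² + (2)n - 13134 = 0
Discriminant: Δ = (2)² - 4(12)(-13134) = 4 + 630432 = 630436
√Δ = 794
n = [-(2) + √Δ] / (2·12) = (-2 + 794) / 24 = 792 / 24 = 33
(The negative root is discarded since n must be a positive integer.)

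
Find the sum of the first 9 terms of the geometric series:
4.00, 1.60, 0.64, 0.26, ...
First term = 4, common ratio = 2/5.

Sₙ = a(1 - rⁿ) / (1 - r)
S_9 = 4(1 - (2/5)^9) / (1 - (2/5))
S_9 = 4(1 - (512/1953125)) / (3/5)
S_9 = 2603484/390625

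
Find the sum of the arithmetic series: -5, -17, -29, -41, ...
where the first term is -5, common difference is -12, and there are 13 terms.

Sₙ = n/2 × (first + last)
Last term = a + (n-1)d = -5 + (13-1)×(-12) = -149
S_13 = 13/2 × (-5 + (-149))
S_13 = 13/2 × (-154) = -1001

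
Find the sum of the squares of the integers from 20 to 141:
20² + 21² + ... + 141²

Use ∑_{k=1}^{n} k² = n(n+1)(2n+1)/6, then subtract the first 19 terms.
∑_{k=1}^{141} k² = 141×142×283/6 = 944371
∑_{k=1}^{19} k² = 19×20×39/6 = 2470
∑_{k=20}^{141} k² = 944371 - 2470 = 941901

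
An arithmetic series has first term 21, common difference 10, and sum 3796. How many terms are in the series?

Using S = n/2 × [2a + (n-1)d]
3796 = n/2 × [2(21) + (n-1)(10)]
3796 = n/2 × [42 + 10n - 10]
7592 = n × [32 + 10n]
10n² + (32)n - 7592 = 0
Discriminant: Δ = (32)² - 4(10)(-7592) = 1024 + 303680 = 304704
√Δ = 552
n = [-(32) + √Δ] / (2·10) = (-32 + 552) / 20 = 520 / 20 = 26
(The negative root is discarded since n must be a positive integer.)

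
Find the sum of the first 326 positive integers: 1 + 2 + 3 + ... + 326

Formula: ∑k = n(n+1)/2
= 326×327/2
= 106602/2
= 53301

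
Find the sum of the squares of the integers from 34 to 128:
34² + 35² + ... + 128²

Use ∑_{k=1}^{n} k² = n(n+1)(2n+1)/6, then subtract the first 33 terms.
∑_{k=1}^{128} k² = 128×129×257/6 = 707264
∑_{k=1}^{33} k² = 33×34×67/6 = 12529
∑_{k=34}^{128} k² = 707264 - 12529 = 694735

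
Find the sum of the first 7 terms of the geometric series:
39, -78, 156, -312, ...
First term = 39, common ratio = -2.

Sₙ = a(1 - rⁿ) / (1 - r)
S_7 = 39(1 - (-2)^7) / (1 - (-2))
S_7 = 39(1 - (-128)) / (3)
S_7 = 1677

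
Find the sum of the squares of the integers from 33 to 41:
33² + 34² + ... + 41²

Use ∑_{k=1}^{n} k² = n(n+1)(2n+1)/6, then subtract the first 32 terms.
∑_{k=1}^{41} k² = 41×42×83/6 = 23821
∑_{k=1}^{32} k² = 32×33×65/6 = 11440
∑_{k=33}^{41} k² = 23821 - 11440 = 12381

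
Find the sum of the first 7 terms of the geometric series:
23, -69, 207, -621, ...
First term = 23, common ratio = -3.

Sₙ = a(1 - rⁿ) / (1 - r)
S_7 = 23(1 - (-3)^7) / (1 - (-3))
S_7 = 23(1 - (-2187)) / (4)
S_7 = 12581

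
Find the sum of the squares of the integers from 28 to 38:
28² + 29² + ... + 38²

Use ∑_{k=1}^{n} k² = n(n+1)(2n+1)/6, then subtract the first 27 terms.
∑_{k=1}^{38} k² = 38×39×77/6 = 19019
∑_{k=1}^{27} k² = 27×28×55/6 = 6930
∑_{k=28}^{38} k² = 19019 - 6930 = 12089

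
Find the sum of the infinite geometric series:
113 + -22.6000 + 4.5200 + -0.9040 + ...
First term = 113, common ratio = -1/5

For |r| < 1, S = a / (1 - r)
S = 113 / (1 - (-1/5))
S = 113 / (6/5)
S = 565/6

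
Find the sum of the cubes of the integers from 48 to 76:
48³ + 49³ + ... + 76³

Use ∑_{k=1}^{n} k³ = [n(n+1)/2]², then subtract the first 47 terms.
∑_{k=1}^{76} k³ = [76×77/2]² = 2926² = 8561476
∑_{k=1}^{47} k³ = [47×48/2]² = 1128² = 1272384
∑_{k=48}^{76} k³ = 8561476 - 1272384 = 7289092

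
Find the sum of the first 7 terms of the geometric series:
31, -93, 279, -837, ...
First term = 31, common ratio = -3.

Sₙ = a(1 - rⁿ) / (1 - r)
S_7 = 31(1 - (-3)^7) / (1 - (-3))
S_7 = 31(1 - (-2187)) / (4)
S_7 = 16957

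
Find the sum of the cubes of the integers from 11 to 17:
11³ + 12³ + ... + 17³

Use ∑_{k=1}^{n} k³ = [n(n+1)/2]², then subtract the first 10 terms.
∑_{k=1}^{17} k³ = [17×18/2]² = 153² = 23409
∑_{k=1}^{10} k³ = [10×11/2]² = 55² = 3025
∑_{k=11}^{17} k³ = 23409 - 3025 = 20384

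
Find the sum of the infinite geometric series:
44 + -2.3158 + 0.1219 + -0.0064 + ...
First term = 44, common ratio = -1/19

For |r| < 1, S = a / (1 - r)
S = 44 / (1 - (-1/19))
S = 44 / (20/19)
S = 209/5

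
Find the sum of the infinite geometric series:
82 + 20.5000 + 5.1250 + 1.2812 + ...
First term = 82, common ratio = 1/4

For |r| < 1, S = a / (1 - r)
S = 82 / (1 - (1/4))
S = 82 / (3/4)
S = 328/3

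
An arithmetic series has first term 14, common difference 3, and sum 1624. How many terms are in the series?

Using S = n/2 × [2a + (n-1)d]
1624 = n/2 × [2(14) + (n-1)(3)]
1624 = n/2 × [28 + 3n - 3]
3248 = n × [25 + 3n]
3n² + (25)n - 3248 = 0
Discriminant: Δ = (25)² - 4(3)(-3248) = 625 + 38976 = 39601
√Δ = 199
n = [-(25) + √Δ] / (2·3) = (-25 + 199) / 6 = 174 / 6 = 29
(The negative root is discarded since n must be a positive integer.)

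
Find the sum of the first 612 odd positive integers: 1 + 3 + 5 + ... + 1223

Sum of first n odd numbers = n²
= 612²
= 374544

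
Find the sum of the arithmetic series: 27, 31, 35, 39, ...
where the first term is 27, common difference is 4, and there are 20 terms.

Sₙ = n/2 × (first + last)
Last term = a + (n-1)d = 27 + (20-1)×4 = 103
S_20 = 20/2 × (27 + 103)
S_20 = 20/2 × 130 = 1300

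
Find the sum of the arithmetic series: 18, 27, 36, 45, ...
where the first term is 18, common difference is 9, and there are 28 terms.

Sₙ = n/2 × (first + last)
Last term = a + (n-1)d = 18 + (28-1)×9 = 261
S_28 = 28/2 × (18 + 261)
S_28 = 28/2 × 279 = 3906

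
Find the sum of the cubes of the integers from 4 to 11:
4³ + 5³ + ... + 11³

Use ∑_{k=1}^{n} k³ = [n(n+1)/2]², then subtract the first 3 terms.
∑_{k=1}^{11} k³ = [11×12/2]² = 66² = 4356
∑_{k=1}^{3} k³ = [3×4/2]² = 6² = 36
∑_{k=4}^{11} k³ = 4356 - 36 = 4320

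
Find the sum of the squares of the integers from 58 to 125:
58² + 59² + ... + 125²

Use ∑_{k=1}^{n} k² = n(n+1)(2n+1)/6, then subtract the first 57 terms.
∑_{k=1}^{125} k² = 125×126×251/6 = 658875
∑_{k=1}^{57} k² = 57×58×115/6 = 63365
∑_{k=58}^{125} k² = 658875 - 63365 = 595510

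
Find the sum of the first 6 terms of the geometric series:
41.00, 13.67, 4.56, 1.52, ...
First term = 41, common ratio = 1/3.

Sₙ = a(1 - rⁿ) / (1 - r)
S_6 = 41(1 - (1/3)^6) / (1 - (1/3))
S_6 = 41(1 - (1/729)) / (2/3)
S_6 = 14924/243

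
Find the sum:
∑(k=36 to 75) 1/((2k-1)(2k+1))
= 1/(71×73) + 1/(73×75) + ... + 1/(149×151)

Partial fractions: 1/((2k-1)(2k+1)) = (1/2)[1/(2k-1) - 1/(2k+1)]
The series telescopes:
= (1/2)[1/71 - 1/151]
= 40/10721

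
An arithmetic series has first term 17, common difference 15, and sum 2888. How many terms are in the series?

Using S = n/2 × [2a + (n-1)d]
2888 = n/2 × [2(17) + (n-1)(15)]
2888 = n/2 × [34 + 15n - 15]
5776 = n × [19 + 15n]
15n² + (19)n - 5776 = 0
Discriminant: Δ = (19)² - 4(15)(-5776) = 361 + 346560 = 346921
√Δ = 589
n = [-(19) + √Δ] / (2·15) = (-19 + 589) / 30 = 570 / 30 = 19
(The negative root is discarded since n must be a positive integer.)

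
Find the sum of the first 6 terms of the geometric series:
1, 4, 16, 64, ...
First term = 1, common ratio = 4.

Sₙ = a(1 - rⁿ) / (1 - r)
S_6 = 1(1 - 4^6) / (1 - 4)
S_6 = 1(1 - 4096) / (-3)
S_6 = 1365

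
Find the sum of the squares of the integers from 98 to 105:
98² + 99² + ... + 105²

Use ∑_{k=1}^{n} k² = n(n+1)(2n+1)/6, then subtract the first 97 terms.
∑_{k=1}^{105} k² = 105×106×211/6 = 391405
∑_{k=1}^{97} k² = 97×98×195/6 = 308945
∑_{k=98}^{105} k² = 391405 - 308945 = 82460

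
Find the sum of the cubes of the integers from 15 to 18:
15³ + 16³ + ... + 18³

Use ∑_{k=1}^{n} k³ = [n(n+1)/2]², then subtract the first 14 terms.
∑_{k=1}^{18} k³ = [18×19/2]² = 171² = 29241
∑_{k=1}^{14} k³ = [14×15/2]² = 105² = 11025
∑_{k=15}^{18} k³ = 29241 - 11025 = 18216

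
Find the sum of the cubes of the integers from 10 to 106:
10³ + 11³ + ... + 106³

Use ∑_{k=1}^{n} k³ = [n(n+1)/2]², then subtract the first 9 terms.
∑_{k=1}^{106} k³ = [106×107/2]² = 5671² = 32160241
∑_{k=1}^{9} k³ = [9×10/2]² = 45² = 2025
∑_{k=10}^{106} k³ = 32160241 - 2025 = 32158216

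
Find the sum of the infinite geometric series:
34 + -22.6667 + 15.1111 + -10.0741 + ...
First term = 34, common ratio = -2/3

For |r| < 1, S = a / (1 - r)
S = 34 / (1 - (-2/3))
S = 34 / (5/3)
S = 102/5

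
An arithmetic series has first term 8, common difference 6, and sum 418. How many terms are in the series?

Using S = n/2 × [2a + (n-1)d]
418 = n/2 × [2(8) + (n-1)(6)]
418 = n/2 × [16 + 6n - 6]
836 = n × [10 + 6n]
6n² + (10)n - 836 = 0
Discriminant: Δ = (10)² - 4(6)(-836) = 100 + 20064 = 20164
√Δ = 142
n = [-(10) + √Δ] / (2·6) = (-10 + 142) / 12 = 132 / 12 = 11
(The negative root is discarded since n must be a positive integer.)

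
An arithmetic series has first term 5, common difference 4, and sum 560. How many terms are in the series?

Using S = n/2 × [2a + (n-1)d]
560 = n/2 × [2(5) + (n-1)(4)]
560 = n/2 × [10 + 4n - 4]
1120 = n × [6 + 4n]
4n² + (6)n - 1120 = 0
Discriminant: Δ = (6)² - 4(4)(-1120) = 36 + 17920 = 17956
√Δ = 134
n = [-(6) + √Δ] / (2·4) = (-6 + 134) / 8 = 128 / 8 = 16
(The negative root is discarded since n must be a positive integer.)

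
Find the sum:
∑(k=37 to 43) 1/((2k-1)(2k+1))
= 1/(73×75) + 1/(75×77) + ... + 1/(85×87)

Partial fractions: 1/((2k-1)(2k+1)) = (1/2)[1/(2k-1) - 1/(2k+1)]
The series telescopes:
= (1/2)[1/73 - 1/87]
= 7/6351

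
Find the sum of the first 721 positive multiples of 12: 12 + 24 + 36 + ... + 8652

Factor out 12: = 12(1 + 2 + ... + 721) = 12 × n(n+1)/2
= 12 × 721×722/2
= 12 × 260281
= 3123372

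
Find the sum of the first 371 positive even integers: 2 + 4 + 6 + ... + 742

Sum of first n even numbers = n(n+1)
= 371×372
= 138012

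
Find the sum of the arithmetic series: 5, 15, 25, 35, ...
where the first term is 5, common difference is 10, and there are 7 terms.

Sₙ = n/2 × (first + last)
Last term = a + (n-1)d = 5 + (7-1)×10 = 65
S_7 = 7/2 × (5 + 65)
S_7 = 7/2 × 70 = 245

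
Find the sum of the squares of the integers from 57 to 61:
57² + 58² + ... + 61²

Use ∑_{k=1}^{n} k² = n(n+1)(2n+1)/6, then subtract the first 56 terms.
∑_{k=1}^{61} k² = 61×62×123/6 = 77531
∑_{k=1}^{56} k² = 56×57×113/6 = 60116
∑_{k=57}^{61} k² = 77531 - 60116 = 17415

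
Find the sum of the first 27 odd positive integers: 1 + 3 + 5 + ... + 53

Sum of first n odd numbers = n²
= 27²
= 729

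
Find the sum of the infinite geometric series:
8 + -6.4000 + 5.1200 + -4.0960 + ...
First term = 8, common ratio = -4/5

For |r| < 1, S = a / (1 - r)
S = 8 / (1 - (-4/5))
S = 8 / (9/5)
S = 40/9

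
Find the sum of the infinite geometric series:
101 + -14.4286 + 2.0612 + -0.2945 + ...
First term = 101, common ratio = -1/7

For |r| < 1, S = a / (1 - r)
S = 101 / (1 - (-1/7))
S = 101 / (8/7)
S = 707/8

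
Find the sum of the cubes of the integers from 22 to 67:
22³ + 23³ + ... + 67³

Use ∑_{k=1}^{n} k³ = [n(n+1)/2]², then subtract the first 21 terms.
∑_{k=1}^{67} k³ = [67×68/2]² = 2278² = 5189284
∑_{k=1}^{21} k³ = [21×22/2]² = 231² = 53361
∑_{k=22}^{67} k³ = 5189284 - 53361 = 5135923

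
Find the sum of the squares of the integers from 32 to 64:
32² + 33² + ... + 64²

Use ∑_{k=1}^{n} k² = n(n+1)(2n+1)/6, then subtract the first 31 terms.
∑_{k=1}^{64} k² = 64×65×129/6 = 89440
∑_{k=1}^{31} k² = 31×32×63/6 = 10416
∑_{k=32}^{64} k² = 89440 - 10416 = 79024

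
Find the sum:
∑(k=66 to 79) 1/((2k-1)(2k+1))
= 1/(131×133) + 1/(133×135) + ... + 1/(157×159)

Partial fractions: 1/((2k-1)(2k+1)) = (1/2)[1/(2k-1) - 1/(2k+1)]
The series telescopes:
= (1/2)[1/131 - 1/159]
= 14/20829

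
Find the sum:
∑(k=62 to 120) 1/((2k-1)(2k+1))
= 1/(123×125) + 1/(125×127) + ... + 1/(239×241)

Partial fractions: 1/((2k-1)(2k+1)) = (1/2)[1/(2k-1) - 1/(2k+1)]
The series telescopes:
= (1/2)[1/123 - 1/241]
= 59/29643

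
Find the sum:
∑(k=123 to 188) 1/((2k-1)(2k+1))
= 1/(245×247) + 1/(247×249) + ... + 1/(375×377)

Partial fractions: 1/((2k-1)(2k+1)) = (1/2)[1/(2k-1) - 1/(2k+1)]
The series telescopes:
= (1/2)[1/245 - 1/377]
= 66/92365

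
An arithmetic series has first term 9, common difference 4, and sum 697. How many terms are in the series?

Using S = n/2 × [2a + (n-1)d]
697 = n/2 × [2(9) + (n-1)(4)]
697 = n/2 × [18 + 4n - 4]
1394 = n × [14 + 4n]
4n² + (14)n - 1394 = 0
Discriminant: Δ = (14)² - 4(4)(-1394) = 196 + 22304 = 22500
√Δ = 150
n = [-(14) + √Δ] / (2·4) = (-14 + 150) / 8 = 136 / 8 = 17
(The negative root is discarded since n must be a positive integer.)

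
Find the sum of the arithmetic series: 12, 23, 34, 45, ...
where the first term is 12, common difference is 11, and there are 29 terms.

Sₙ = n/2 × (first + last)
Last term = a + (n-1)d = 12 + (29-1)×11 = 320
S_29 = 29/2 × (12 + 320)
S_29 = 29/2 × 332 = 4814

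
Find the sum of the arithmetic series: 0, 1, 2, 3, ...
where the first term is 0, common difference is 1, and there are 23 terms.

Sₙ = n/2 × (first + last)
Last term = a + (n-1)d = 0 + (23-1)×1 = 22
S_23 = 23/2 × (0 + 22)
S_23 = 23/2 × 22 = 253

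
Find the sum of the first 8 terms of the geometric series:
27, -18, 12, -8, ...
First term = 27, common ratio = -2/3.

Sₙ = a(1 - rⁿ) / (1 - r)
S_8 = 27(1 - (-2/3)^8) / (1 - (-2/3))
S_8 = 27(1 - (256/6561)) / (5/3)
S_8 = 1261/81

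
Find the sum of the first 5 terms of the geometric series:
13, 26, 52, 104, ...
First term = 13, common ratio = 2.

Sₙ = a(1 - rⁿ) / (1 - r)
S_5 = 13(1 - 2^5) / (1 - 2)
S_5 = 13(1 - 32) / (-1)
S_5 = 403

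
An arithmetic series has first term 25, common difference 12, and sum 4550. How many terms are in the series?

Using S = n/2 × [2a + (n-1)d]
4550 = n/2 × [2(25) + (n-1)(12)]
4550 = n/2 × [50 + 12n - 12]
9100 = n × [38 + 12n]
12n² + (38)n - 9100 = 0
Discriminant: Δ = (38)² - 4(12)(-9100) = 1444 + 436800 = 438244
√Δ = 662
n = [-(38) + √Δ] / (2·12) = (-38 + 662) / 24 = 624 / 24 = 26
(The negative root is discarded since n must be a positive integer.)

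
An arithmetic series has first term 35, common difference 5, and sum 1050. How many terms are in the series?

Using S = n/2 × [2a + (n-1)d]
1050 = n/2 × [2(35) + (n-1)(5)]
1050 = n/2 × [70 + 5n - 5]
2100 = n × [65 + 5n]
5n² + (65)n - 2100 = 0
Discriminant: Δ = (65)² - 4(5)(-2100) = 4225 + 42000 = 46225
√Δ = 215
n = [-(65) + √Δ] / (2·5) = (-65 + 215) / 10 = 150 / 10 = 15
(The negative root is discarded since n must be a positive integer.)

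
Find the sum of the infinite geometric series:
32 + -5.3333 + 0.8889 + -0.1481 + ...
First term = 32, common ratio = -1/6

For |r| < 1, S = a / (1 - r)
S = 32 / (1 - (-1/6))
S = 32 / (7/6)
S = 192/7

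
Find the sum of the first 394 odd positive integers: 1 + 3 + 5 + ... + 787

Sum of first n odd numbers = n²
= 394²
= 155236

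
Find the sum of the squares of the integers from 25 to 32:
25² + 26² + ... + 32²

Use ∑_{k=1}^{n} k² = n(n+1)(2n+1)/6, then subtract the first 24 terms.
∑_{k=1}^{32} k² = 32×33×65/6 = 11440
∑_{k=1}^{24} k² = 24×25×49/6 = 4900
∑_{k=25}^{32} k² = 11440 - 4900 = 6540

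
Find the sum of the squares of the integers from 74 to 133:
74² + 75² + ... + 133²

Use ∑_{k=1}^{n} k² = n(n+1)(2n+1)/6, then subtract the first 73 terms.
∑_{k=1}^{133} k² = 133×134×267/6 = 793079
∑_{k=1}^{73} k² = 73×74×147/6 = 132349
∑_{k=74}^{133} k² = 793079 - 132349 = 660730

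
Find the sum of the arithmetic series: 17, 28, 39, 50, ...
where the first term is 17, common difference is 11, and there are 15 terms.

Sₙ = n/2 × (first + last)
Last term = a + (n-1)d = 17 + (15-1)×11 = 171
S_15 = 15/2 × (17 + 171)
S_15 = 15/2 × 188 = 1410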